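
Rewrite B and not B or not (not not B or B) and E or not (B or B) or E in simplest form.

B and not B or not (not not B or B) and E or not (B or B) or E
= B and not B or not (B or B) and E or not (B or B) or E   — double negation
= B and not B or not (B or B) or E   — absorption
= not (B or B) or E   — complement / identity
= not B or E   — idempotence

not B or E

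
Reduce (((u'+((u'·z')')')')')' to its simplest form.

u

(((u'+((u'·z')')')')')'
= (((u'+(u+z)')')')'
= (u'+(u+z)')'
= u·(u+z)
= u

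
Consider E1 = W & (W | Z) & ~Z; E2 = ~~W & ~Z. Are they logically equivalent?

Yes

E1: W & (W | Z) & ~Z
    = W & ~Z   (absorption)
E2: ~~W & ~Z
    = W & ~Z   (double negation)
Both reduce to W & ~Z, so they are equivalent.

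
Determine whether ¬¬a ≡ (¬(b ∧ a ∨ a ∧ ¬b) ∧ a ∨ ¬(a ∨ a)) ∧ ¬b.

No

E1: ¬¬a
    = a   — double negation
E2: (¬(b ∧ a ∨ a ∧ ¬b) ∧ a ∨ ¬(a ∨ a)) ∧ ¬b
    = (¬a ∧ a ∨ ¬(a ∨ a)) ∧ ¬b   — distribution
    = ¬(a ∨ a) ∧ ¬b   — complement / identity
    = ¬a ∧ ¬b   — idempotence
These differ: at a=0, b=0, E1 = 0 but E2 = 1.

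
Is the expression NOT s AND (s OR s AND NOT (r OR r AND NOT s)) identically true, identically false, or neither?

NOT s AND (s OR s AND NOT (r OR r AND NOT s))
= NOT s AND (s OR s AND NOT r)   [absorption]
= NOT s AND s   [absorption]
= FALSE   [complement]

identically false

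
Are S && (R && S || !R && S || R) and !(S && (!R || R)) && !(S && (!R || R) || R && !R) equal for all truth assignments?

No

E1: S && (R && S || !R && S || R)
    = S && (S || R)   — distribution
    = S   — absorption
E2: !(S && (!R || R)) && !(S && (!R || R) || R && !R)
    = !(S && (!R || R)) && !(S && (!R || R))   — complement / identity
    = !(S && (!R || R))   — idempotence
    = !S   — complement / identity
These differ: at R=0, S=0, E1 = 0 but E2 = 1.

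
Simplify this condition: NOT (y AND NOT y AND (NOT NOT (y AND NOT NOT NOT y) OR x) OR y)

NOT y

NOT (y AND NOT y AND (NOT NOT (y AND NOT NOT NOT y) OR x) OR y)
= NOT (y AND NOT y AND (NOT NOT (y AND NOT y) OR x) OR y)   [double negation]
= NOT (y AND NOT y AND (y AND NOT y OR x) OR y)   [double negation]
= NOT (y AND NOT y OR y)   [absorption]
= NOT y   [complement / identity]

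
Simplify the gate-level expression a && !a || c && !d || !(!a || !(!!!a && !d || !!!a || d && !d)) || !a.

c && !d || !a

a && !a || c && !d || !(!a || !(!!!a && !d || !!!a || d && !d)) || !a
= a && !a || c && !d || !(!a || !(!!!a || d && !d)) || !a   (absorption)
= a && !a || c && !d || !(!a || !!!!a) || !a   (complement / identity)
= a && !a || c && !d || !(!a || !!a) || !a   (double negation)
= a && !a || c && !d || a && !a || !a   (De Morgan)
= a && !a || c && !d || !a   (complement / identity)
= c && !d || !a   (complement / identity)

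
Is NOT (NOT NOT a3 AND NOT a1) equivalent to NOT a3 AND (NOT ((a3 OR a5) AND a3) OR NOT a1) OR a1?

E1: NOT (NOT NOT a3 AND NOT a1)
    = NOT a3 OR a1   [De Morgan]
E2: NOT a3 AND (NOT ((a3 OR a5) AND a3) OR NOT a1) OR a1
    = NOT a3 AND (NOT a3 OR NOT a1) OR a1   [absorption]
    = NOT a3 OR a1   [absorption]
Both reduce to NOT a3 OR a1, so they are equivalent.

Yes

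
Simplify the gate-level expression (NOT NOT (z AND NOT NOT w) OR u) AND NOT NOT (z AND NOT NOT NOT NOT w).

z AND w

(NOT NOT (z AND NOT NOT w) OR u) AND NOT NOT (z AND NOT NOT NOT NOT w)
= (NOT NOT (z AND NOT NOT w) OR u) AND NOT NOT (z AND NOT NOT w)   (double negation)
= NOT NOT (z AND NOT NOT w)   (absorption)
= z AND NOT NOT w   (double negation)
= z AND w   (double negation)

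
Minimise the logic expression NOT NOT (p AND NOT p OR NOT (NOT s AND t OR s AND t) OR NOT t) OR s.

NOT t OR s

NOT NOT (p AND NOT p OR NOT (NOT s AND t OR s AND t) OR NOT t) OR s
= NOT NOT (p AND NOT p OR NOT t OR NOT t) OR s   (distribution)
= NOT NOT (NOT t OR NOT t) OR s   (complement / identity)
= NOT (t AND t) OR s   (De Morgan)
= NOT t OR s   (idempotence)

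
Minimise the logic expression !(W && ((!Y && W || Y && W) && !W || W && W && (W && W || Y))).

!(W && ((!Y && W || Y && W) && !W || W && W && (W && W || Y)))
= !(W && (W && !W || W && W && (W && W || Y)))   — distribution
= !(W && (W && !W || W && W))   — absorption
= !(W && W)   — distribution
= !W   — idempotence

!W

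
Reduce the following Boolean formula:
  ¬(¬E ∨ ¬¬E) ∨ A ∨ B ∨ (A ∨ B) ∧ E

¬(¬E ∨ ¬¬E) ∨ A ∨ B ∨ (A ∨ B) ∧ E
= ¬(¬E ∨ ¬¬E) ∨ A ∨ B   [absorption]
= E ∧ ¬E ∨ A ∨ B   [De Morgan]
= A ∨ B   [complement / identity]

A ∨ B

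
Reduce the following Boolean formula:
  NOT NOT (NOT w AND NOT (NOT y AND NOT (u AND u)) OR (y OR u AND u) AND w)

y OR u

NOT NOT (NOT w AND NOT (NOT y AND NOT (u AND u)) OR (y OR u AND u) AND w)
= NOT NOT (NOT w AND (y OR u AND u) OR (y OR u AND u) AND w)   [De Morgan]
= NOT NOT (y OR u AND u)   [distribution]
= NOT NOT (y OR u)   [idempotence]
= y OR u   [double negation]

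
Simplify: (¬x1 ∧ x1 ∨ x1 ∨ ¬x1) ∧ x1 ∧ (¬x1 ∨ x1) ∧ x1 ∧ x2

x1 ∧ x2

(¬x1 ∧ x1 ∨ x1 ∨ ¬x1) ∧ x1 ∧ (¬x1 ∨ x1) ∧ x1 ∧ x2
= (x1 ∨ ¬x1) ∧ x1 ∧ (¬x1 ∨ x1) ∧ x1 ∧ x2
= (x1 ∨ ¬x1) ∧ x1 ∧ x1 ∧ x2
= x1 ∧ x1 ∧ x2
= x1 ∧ x2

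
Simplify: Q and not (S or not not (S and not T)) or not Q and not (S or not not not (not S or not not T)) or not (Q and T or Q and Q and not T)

Q and not (S or not not (S and not T)) or not Q and not (S or not not not (not S or not not T)) or not (Q and T or Q and Q and not T)
= Q and not (S or not not (S and not T)) or not Q and not (S or not not (S and not T)) or not (Q and T or Q and Q and not T)
= not (S or not not (S and not T)) or not (Q and T or Q and Q and not T)
= not (S or not not (S and not T)) or not (Q and T or Q and not T)
= not (S or S and not T) or not (Q and T or Q and not T)
= not (S or S and not T) or not Q
= not S or not Q

not S or not Q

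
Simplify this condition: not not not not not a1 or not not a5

not not not not not a1 or not not a5
= not not not a1 or not not a5   (double negation)
= not not not a1 or a5   (double negation)
= not a1 or a5   (double negation)

not a1 or a5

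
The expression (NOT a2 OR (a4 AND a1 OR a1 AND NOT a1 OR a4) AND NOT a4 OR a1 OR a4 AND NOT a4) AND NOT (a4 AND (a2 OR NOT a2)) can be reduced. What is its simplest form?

(NOT a2 OR a1) AND NOT a4

(NOT a2 OR (a4 AND a1 OR a1 AND NOT a1 OR a4) AND NOT a4 OR a1 OR a4 AND NOT a4) AND NOT (a4 AND (a2 OR NOT a2))
= (NOT a2 OR (a4 AND a1 OR a4) AND NOT a4 OR a1 OR a4 AND NOT a4) AND NOT (a4 AND (a2 OR NOT a2))   (complement / identity)
= (NOT a2 OR a4 AND NOT a4 OR a1 OR a4 AND NOT a4) AND NOT (a4 AND (a2 OR NOT a2))   (absorption)
= (NOT a2 OR a4 AND NOT a4 OR a1 OR a4 AND NOT a4) AND NOT a4   (complement / identity)
= (NOT a2 OR a1 OR a4 AND NOT a4) AND NOT a4   (complement / identity)
= (NOT a2 OR a1) AND NOT a4   (complement / identity)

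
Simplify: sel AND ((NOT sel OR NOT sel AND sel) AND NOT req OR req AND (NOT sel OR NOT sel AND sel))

FALSE

sel AND ((NOT sel OR NOT sel AND sel) AND NOT req OR req AND (NOT sel OR NOT sel AND sel))
= sel AND (NOT sel OR NOT sel AND sel)   — distribution
= sel AND NOT sel   — complement / identity
= FALSE   — complement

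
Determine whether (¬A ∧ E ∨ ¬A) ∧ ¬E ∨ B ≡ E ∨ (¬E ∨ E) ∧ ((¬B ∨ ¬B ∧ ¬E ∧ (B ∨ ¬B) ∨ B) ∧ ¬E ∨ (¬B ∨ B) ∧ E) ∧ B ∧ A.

No

E1: (¬A ∧ E ∨ ¬A) ∧ ¬E ∨ B
    = ¬A ∧ ¬E ∨ B   — absorption
E2: E ∨ (¬E ∨ E) ∧ ((¬B ∨ ¬B ∧ ¬E ∧ (B ∨ ¬B) ∨ B) ∧ ¬E ∨ (¬B ∨ B) ∧ E) ∧ B ∧ A
    = E ∨ (¬E ∨ E) ∧ ((¬B ∨ ¬B ∧ ¬E ∨ B) ∧ ¬E ∨ (¬B ∨ B) ∧ E) ∧ B ∧ A   — complement / identity
    = E ∨ (¬E ∨ E) ∧ ((¬B ∨ B) ∧ ¬E ∨ (¬B ∨ B) ∧ E) ∧ B ∧ A   — absorption
    = E ∨ (¬E ∨ E) ∧ (¬B ∨ B) ∧ B ∧ A   — distribution
    = E ∨ (¬B ∨ B) ∧ B ∧ A   — complement / identity
    = E ∨ B ∧ A   — complement / identity
These differ: at A=0, B=0, E=1, E1 = 0 but E2 = 1.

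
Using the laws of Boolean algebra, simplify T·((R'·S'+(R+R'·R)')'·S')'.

T·((R'·S'+(R+R'·R)')'·S')'
= T·((R'·S'+R')'·S')'   — complement / identity
= T·((R')'·S')'   — absorption
= T·(R'+S)   — De Morgan

T·(R'+S)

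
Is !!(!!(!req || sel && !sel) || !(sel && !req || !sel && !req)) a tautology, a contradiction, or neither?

tautology

!!(!!(!req || sel && !sel) || !(sel && !req || !sel && !req))
= !!(!!(!req || sel && !sel) || !!req)   (distribution)
= !!(!!!req || !!req)   (complement / identity)
= !(!!req && !req)   (De Morgan)
= !req || req   (De Morgan)
= true   (complement)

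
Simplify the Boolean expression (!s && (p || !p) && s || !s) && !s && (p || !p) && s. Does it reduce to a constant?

false

(!s && (p || !p) && s || !s) && !s && (p || !p) && s
= !s && (p || !p) && s   — absorption
= !s && s   — complement / identity
= false   — complement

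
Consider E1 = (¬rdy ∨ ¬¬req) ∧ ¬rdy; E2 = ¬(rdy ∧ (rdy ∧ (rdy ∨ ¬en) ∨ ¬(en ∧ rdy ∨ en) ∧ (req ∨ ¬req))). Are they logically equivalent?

E1: (¬rdy ∨ ¬¬req) ∧ ¬rdy
    = (¬rdy ∨ req) ∧ ¬rdy   [double negation]
    = ¬rdy   [absorption]
E2: ¬(rdy ∧ (rdy ∧ (rdy ∨ ¬en) ∨ ¬(en ∧ rdy ∨ en) ∧ (req ∨ ¬req)))
    = ¬(rdy ∧ (rdy ∧ (rdy ∨ ¬en) ∨ ¬(en ∧ rdy ∨ en)))   [complement / identity]
    = ¬(rdy ∧ (rdy ∧ (rdy ∨ ¬en) ∨ ¬en))   [absorption]
    = ¬(rdy ∧ (rdy ∨ ¬en))   [absorption]
    = ¬rdy   [absorption]
Both reduce to ¬rdy, so they are equivalent.

Yes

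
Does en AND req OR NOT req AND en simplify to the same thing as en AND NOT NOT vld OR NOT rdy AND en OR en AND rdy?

E1: en AND req OR NOT req AND en
    = en   (distribution)
E2: en AND NOT NOT vld OR NOT rdy AND en OR en AND rdy
    = en AND NOT NOT vld OR en   (distribution)
    = en AND vld OR en   (double negation)
    = en   (absorption)
Both reduce to en, so they are equivalent.

Yes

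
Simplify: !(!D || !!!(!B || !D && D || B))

!(!D || !!!(!B || !D && D || B))
= D && !!(!B || !D && D || B)   [De Morgan]
= D && (!B || !D && D || B)   [double negation]
= D && (!B || B)   [complement / identity]
= D   [complement / identity]

D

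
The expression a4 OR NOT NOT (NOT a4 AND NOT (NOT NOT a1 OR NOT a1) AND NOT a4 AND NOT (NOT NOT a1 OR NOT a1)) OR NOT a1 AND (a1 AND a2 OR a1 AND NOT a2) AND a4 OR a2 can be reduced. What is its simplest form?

a4 OR a2

a4 OR NOT NOT (NOT a4 AND NOT (NOT NOT a1 OR NOT a1) AND NOT a4 AND NOT (NOT NOT a1 OR NOT a1)) OR NOT a1 AND (a1 AND a2 OR a1 AND NOT a2) AND a4 OR a2
= a4 OR NOT NOT (NOT a4 AND NOT (NOT NOT a1 OR NOT a1)) OR NOT a1 AND (a1 AND a2 OR a1 AND NOT a2) AND a4 OR a2   (idempotence)
= a4 OR NOT NOT (NOT a4 AND NOT a1 AND a1) OR NOT a1 AND (a1 AND a2 OR a1 AND NOT a2) AND a4 OR a2   (De Morgan)
= a4 OR NOT NOT (NOT a4 AND NOT a1 AND a1) OR NOT a1 AND a1 AND a4 OR a2   (distribution)
= a4 OR NOT a4 AND NOT a1 AND a1 OR NOT a1 AND a1 AND a4 OR a2   (double negation)
= a4 OR NOT a1 AND a1 OR a2   (distribution)
= a4 OR a2   (complement / identity)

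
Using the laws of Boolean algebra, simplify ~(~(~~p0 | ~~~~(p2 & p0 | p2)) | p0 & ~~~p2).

p2

~(~(~~p0 | ~~~~(p2 & p0 | p2)) | p0 & ~~~p2)
= ~(~(~~p0 | ~~~~p2) | p0 & ~~~p2)
= ~(~p0 & ~~~p2 | p0 & ~~~p2)
= ~~~~p2
= ~~p2
= p2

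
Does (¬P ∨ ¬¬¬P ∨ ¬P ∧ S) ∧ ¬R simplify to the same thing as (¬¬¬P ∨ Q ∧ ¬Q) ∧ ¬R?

Yes

E1: (¬P ∨ ¬¬¬P ∨ ¬P ∧ S) ∧ ¬R
    = (¬P ∨ ¬P ∨ ¬P ∧ S) ∧ ¬R   [double negation]
    = (¬P ∨ ¬P) ∧ ¬R   [absorption]
    = ¬P ∧ ¬R   [idempotence]
E2: (¬¬¬P ∨ Q ∧ ¬Q) ∧ ¬R
    = ¬¬¬P ∧ ¬R   [complement / identity]
    = ¬P ∧ ¬R   [double negation]
Both reduce to ¬P ∧ ¬R, so they are equivalent.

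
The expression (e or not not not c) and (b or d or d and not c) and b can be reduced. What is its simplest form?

(e or not not not c) and (b or d or d and not c) and b
= (e or not not not c) and (b or d) and b   (absorption)
= (e or not not not c) and b   (absorption)
= (e or not c) and b   (double negation)

(e or not c) and b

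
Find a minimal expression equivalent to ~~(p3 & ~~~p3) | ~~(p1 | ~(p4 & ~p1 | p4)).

~~(p3 & ~~~p3) | ~~(p1 | ~(p4 & ~p1 | p4))
= ~~(p3 & ~~~p3) | ~~(p1 | ~p4)   — absorption
= ~~(p3 & ~p3) | ~~(p1 | ~p4)   — double negation
= p3 & ~p3 | ~~(p1 | ~p4)   — double negation
= ~~(p1 | ~p4)   — complement / identity
= p1 | ~p4   — double negation

p1 | ~p4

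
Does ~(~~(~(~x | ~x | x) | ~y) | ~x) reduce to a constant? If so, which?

~(~~(~(~x | ~x | x) | ~y) | ~x)
= ~(~((~x | ~x | x) & y) | ~x)
= ~(~((~x | x) & y) | ~x)
= (~x | x) & y & x
= y & x
This depends on x, y, so it is not a constant.

no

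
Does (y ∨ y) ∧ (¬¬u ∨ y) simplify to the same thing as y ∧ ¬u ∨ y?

Yes

E1: (y ∨ y) ∧ (¬¬u ∨ y)
    = y ∨ y ∧ ¬¬u
    = y ∨ y ∧ u
    = y
E2: y ∧ ¬u ∨ y
    = y
Both reduce to y, so they are equivalent.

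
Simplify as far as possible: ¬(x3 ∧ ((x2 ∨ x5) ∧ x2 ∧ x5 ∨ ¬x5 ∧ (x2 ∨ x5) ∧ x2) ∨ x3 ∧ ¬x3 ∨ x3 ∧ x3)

¬x3

¬(x3 ∧ ((x2 ∨ x5) ∧ x2 ∧ x5 ∨ ¬x5 ∧ (x2 ∨ x5) ∧ x2) ∨ x3 ∧ ¬x3 ∨ x3 ∧ x3)
= ¬(x3 ∧ (x2 ∨ x5) ∧ x2 ∨ x3 ∧ ¬x3 ∨ x3 ∧ x3)
= ¬(x3 ∧ (x2 ∨ x5) ∧ x2 ∨ x3)
= ¬(x3 ∧ x2 ∨ x3)
= ¬x3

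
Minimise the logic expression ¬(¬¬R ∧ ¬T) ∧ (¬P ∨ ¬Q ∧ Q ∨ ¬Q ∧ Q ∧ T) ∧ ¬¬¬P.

¬(¬¬R ∧ ¬T) ∧ (¬P ∨ ¬Q ∧ Q ∨ ¬Q ∧ Q ∧ T) ∧ ¬¬¬P
= ¬(¬¬R ∧ ¬T) ∧ (¬P ∨ ¬Q ∧ Q) ∧ ¬¬¬P   (absorption)
= (¬R ∨ T) ∧ (¬P ∨ ¬Q ∧ Q) ∧ ¬¬¬P   (De Morgan)
= (¬R ∨ T) ∧ ¬P ∧ ¬¬¬P   (complement / identity)
= (¬R ∨ T) ∧ ¬P ∧ ¬P   (double negation)
= (¬R ∨ T) ∧ ¬P   (idempotence)

(¬R ∨ T) ∧ ¬P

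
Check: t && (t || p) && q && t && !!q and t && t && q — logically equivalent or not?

Yes

E1: t && (t || p) && q && t && !!q
    = t && q && t && !!q
    = t && q && t && q
    = t && q
E2: t && t && q
    = t && q
Both reduce to t && q, so they are equivalent.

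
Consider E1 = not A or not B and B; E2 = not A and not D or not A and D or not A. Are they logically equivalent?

E1: not A or not B and B
    = not A   — complement / identity
E2: not A and not D or not A and D or not A
    = not A or not A   — distribution
    = not A   — idempotence
Both reduce to not A, so they are equivalent.

Yes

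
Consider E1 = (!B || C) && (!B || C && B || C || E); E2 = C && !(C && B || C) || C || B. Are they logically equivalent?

E1: (!B || C) && (!B || C && B || C || E)
    = (!B || C) && (!B || C || E)
    = !B || C
E2: C && !(C && B || C) || C || B
    = C && !C || C || B
    = C || B
These differ: at B=1, C=0, E=0, E1 = 0 but E2 = 1.

No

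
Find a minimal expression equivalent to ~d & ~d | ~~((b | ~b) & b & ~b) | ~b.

~d | ~b

~d & ~d | ~~((b | ~b) & b & ~b) | ~b
= ~d & ~d | (b | ~b) & b & ~b | ~b   [double negation]
= ~d & ~d | b & ~b | ~b   [complement / identity]
= ~d | b & ~b | ~b   [idempotence]
= ~d | ~b   [complement / identity]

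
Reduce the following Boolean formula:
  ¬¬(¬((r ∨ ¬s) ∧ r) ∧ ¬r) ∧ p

¬r ∧ p

¬¬(¬((r ∨ ¬s) ∧ r) ∧ ¬r) ∧ p
= ¬¬(¬r ∧ ¬r) ∧ p   (absorption)
= ¬¬¬r ∧ p   (idempotence)
= ¬r ∧ p   (double negation)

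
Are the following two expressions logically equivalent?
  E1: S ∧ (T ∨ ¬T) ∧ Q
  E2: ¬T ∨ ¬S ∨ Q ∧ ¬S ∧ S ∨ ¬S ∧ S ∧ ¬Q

E1: S ∧ (T ∨ ¬T) ∧ Q
    = S ∧ Q   [complement / identity]
E2: ¬T ∨ ¬S ∨ Q ∧ ¬S ∧ S ∨ ¬S ∧ S ∧ ¬Q
    = ¬T ∨ ¬S ∨ ¬S ∧ S   [distribution]
    = ¬T ∨ ¬S   [complement / identity]
These differ: at Q=0, S=0, T=0, E1 = 0 but E2 = 1.

No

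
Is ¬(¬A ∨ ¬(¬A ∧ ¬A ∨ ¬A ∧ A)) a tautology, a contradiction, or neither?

¬(¬A ∨ ¬(¬A ∧ ¬A ∨ ¬A ∧ A))
= ¬(¬A ∨ ¬¬A)   — distribution
= A ∧ ¬A   — De Morgan
= False   — complement

contradiction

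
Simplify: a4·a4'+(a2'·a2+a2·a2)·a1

a2·a1

a4·a4'+(a2'·a2+a2·a2)·a1
= (a2'·a2+a2·a2)·a1
= a2·a1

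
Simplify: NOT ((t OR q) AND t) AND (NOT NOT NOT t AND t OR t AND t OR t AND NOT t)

NOT ((t OR q) AND t) AND (NOT NOT NOT t AND t OR t AND t OR t AND NOT t)
= NOT ((t OR q) AND t) AND (NOT t AND t OR t AND t OR t AND NOT t)
= NOT ((t OR q) AND t) AND (NOT t AND t OR t AND t)
= NOT t AND (NOT t AND t OR t AND t)
= NOT t AND t
= FALSE

FALSE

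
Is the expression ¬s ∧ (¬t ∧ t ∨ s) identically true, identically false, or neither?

identically false

¬s ∧ (¬t ∧ t ∨ s)
= ¬s ∧ s
= False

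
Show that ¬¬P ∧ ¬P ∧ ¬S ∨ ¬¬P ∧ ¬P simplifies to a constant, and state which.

False

¬¬P ∧ ¬P ∧ ¬S ∨ ¬¬P ∧ ¬P
= ¬¬P ∧ ¬P   (absorption)
= P ∧ ¬P   (double negation)
= False   (complement)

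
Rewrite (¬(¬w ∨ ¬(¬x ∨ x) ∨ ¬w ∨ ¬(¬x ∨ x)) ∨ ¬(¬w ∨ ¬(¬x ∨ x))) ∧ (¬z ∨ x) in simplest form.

(¬(¬w ∨ ¬(¬x ∨ x) ∨ ¬w ∨ ¬(¬x ∨ x)) ∨ ¬(¬w ∨ ¬(¬x ∨ x))) ∧ (¬z ∨ x)
= (¬(¬w ∨ ¬(¬x ∨ x)) ∨ ¬(¬w ∨ ¬(¬x ∨ x))) ∧ (¬z ∨ x)   (idempotence)
= ¬(¬w ∨ ¬(¬x ∨ x)) ∧ (¬z ∨ x)   (idempotence)
= w ∧ (¬x ∨ x) ∧ (¬z ∨ x)   (De Morgan)
= w ∧ (¬z ∨ x)   (complement / identity)

w ∧ (¬z ∨ x)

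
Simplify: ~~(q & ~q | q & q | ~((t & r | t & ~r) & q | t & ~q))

q | ~t

~~(q & ~q | q & q | ~((t & r | t & ~r) & q | t & ~q))
= ~~(q & ~q | q & q | ~(t & q | t & ~q))   — distribution
= ~~(q | ~(t & q | t & ~q))   — distribution
= q | ~(t & q | t & ~q)   — double negation
= q | ~t   — distribution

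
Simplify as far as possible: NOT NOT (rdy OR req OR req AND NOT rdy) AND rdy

rdy

NOT NOT (rdy OR req OR req AND NOT rdy) AND rdy
= (rdy OR req OR req AND NOT rdy) AND rdy   [double negation]
= (rdy OR req) AND rdy   [absorption]
= rdy   [absorption]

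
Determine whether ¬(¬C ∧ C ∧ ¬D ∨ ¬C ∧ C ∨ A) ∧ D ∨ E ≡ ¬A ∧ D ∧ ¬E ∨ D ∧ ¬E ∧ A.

No

E1: ¬(¬C ∧ C ∧ ¬D ∨ ¬C ∧ C ∨ A) ∧ D ∨ E
    = ¬(¬C ∧ C ∨ A) ∧ D ∨ E   [absorption]
    = ¬A ∧ D ∨ E   [complement / identity]
E2: ¬A ∧ D ∧ ¬E ∨ D ∧ ¬E ∧ A
    = D ∧ ¬E   [distribution]
These differ: at A=1, C=0, D=1, E=1, E1 = 1 but E2 = 0.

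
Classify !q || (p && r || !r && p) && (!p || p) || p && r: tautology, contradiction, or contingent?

!q || (p && r || !r && p) && (!p || p) || p && r
= !q || p && (!p || p) || p && r   (distribution)
= !q || p || p && r   (complement / identity)
= !q || p   (absorption)
This depends on p, q, so it is not a constant.

contingent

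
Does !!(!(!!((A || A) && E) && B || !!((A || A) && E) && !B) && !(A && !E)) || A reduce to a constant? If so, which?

!!(!(!!((A || A) && E) && B || !!((A || A) && E) && !B) && !(A && !E)) || A
= !!(!!!((A || A) && E) && !(A && !E)) || A   (distribution)
= !!(!((A || A) && E) && !(A && !E)) || A   (double negation)
= !!(!(A && E) && !(A && !E)) || A   (idempotence)
= !(A && E || A && !E) || A   (De Morgan)
= !A || A   (distribution)
= true   (complement)

yes, True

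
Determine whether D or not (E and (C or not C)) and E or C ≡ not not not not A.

E1: D or not (E and (C or not C)) and E or C
    = D or not E and E or C   (complement / identity)
    = D or C   (complement / identity)
E2: not not not not A
    = not not A   (double negation)
    = A   (double negation)
These differ: at A=0, C=1, D=1, E=0, E1 = 1 but E2 = 0.

No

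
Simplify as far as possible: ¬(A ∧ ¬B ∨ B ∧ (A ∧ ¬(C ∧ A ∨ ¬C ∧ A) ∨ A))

¬A

¬(A ∧ ¬B ∨ B ∧ (A ∧ ¬(C ∧ A ∨ ¬C ∧ A) ∨ A))
= ¬(A ∧ ¬B ∨ B ∧ (A ∧ ¬A ∨ A))   [distribution]
= ¬(A ∧ ¬B ∨ B ∧ A)   [complement / identity]
= ¬(A ∧ (¬B ∨ B))   [distribution]
= ¬A   [complement / identity]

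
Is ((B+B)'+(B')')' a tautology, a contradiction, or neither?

((B+B)'+(B')')'
= (B'+(B')')'   — idempotence
= B·B'   — De Morgan
= 0   — complement

contradiction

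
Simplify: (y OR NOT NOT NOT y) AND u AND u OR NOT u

TRUE

(y OR NOT NOT NOT y) AND u AND u OR NOT u
= (y OR NOT y) AND u AND u OR NOT u   — double negation
= u AND u OR NOT u   — complement / identity
= u OR NOT u   — idempotence
= TRUE   — complement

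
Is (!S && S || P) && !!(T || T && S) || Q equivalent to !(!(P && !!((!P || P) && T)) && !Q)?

Yes

E1: (!S && S || P) && !!(T || T && S) || Q
    = (!S && S || P) && !!T || Q   (absorption)
    = P && !!T || Q   (complement / identity)
    = P && T || Q   (double negation)
E2: !(!(P && !!((!P || P) && T)) && !Q)
    = !(!(P && !!T) && !Q)   (complement / identity)
    = !(!(P && T) && !Q)   (double negation)
    = P && T || Q   (De Morgan)
Both reduce to P && T || Q, so they are equivalent.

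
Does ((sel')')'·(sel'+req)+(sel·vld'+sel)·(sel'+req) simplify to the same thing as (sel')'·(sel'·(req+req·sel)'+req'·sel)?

E1: ((sel')')'·(sel'+req)+(sel·vld'+sel)·(sel'+req)
    = ((sel')')'·(sel'+req)+sel·(sel'+req)   [absorption]
    = sel'·(sel'+req)+sel·(sel'+req)   [double negation]
    = sel'+req   [distribution]
E2: (sel')'·(sel'·(req+req·sel)'+req'·sel)
    = (sel')'·(sel'·req'+req'·sel)   [absorption]
    = (sel')'·req'   [distribution]
    = sel·req'   [double negation]
These differ: at req=1, sel=0, vld=0, E1 = 1 but E2 = 0.

No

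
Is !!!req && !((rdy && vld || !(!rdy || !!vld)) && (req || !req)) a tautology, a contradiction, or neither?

neither

!!!req && !((rdy && vld || !(!rdy || !!vld)) && (req || !req))
= !req && !((rdy && vld || !(!rdy || !!vld)) && (req || !req))   (double negation)
= !req && !(rdy && vld || !(!rdy || !!vld))   (complement / identity)
= !req && !(rdy && vld || rdy && !vld)   (De Morgan)
= !req && !rdy   (distribution)
This depends on rdy, req, so it is not a constant.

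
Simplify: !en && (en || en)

false

!en && (en || en)
= !en && en
= false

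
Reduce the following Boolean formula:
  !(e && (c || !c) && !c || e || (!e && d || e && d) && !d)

!e

!(e && (c || !c) && !c || e || (!e && d || e && d) && !d)
= !(e && !c || e || (!e && d || e && d) && !d)   — complement / identity
= !(e && !c || e || d && !d)   — distribution
= !(e && !c || e)   — complement / identity
= !e   — absorption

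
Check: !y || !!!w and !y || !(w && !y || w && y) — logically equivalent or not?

Yes

E1: !y || !!!w
    = !y || !w   — double negation
E2: !y || !(w && !y || w && y)
    = !y || !w   — distribution
Both reduce to !y || !w, so they are equivalent.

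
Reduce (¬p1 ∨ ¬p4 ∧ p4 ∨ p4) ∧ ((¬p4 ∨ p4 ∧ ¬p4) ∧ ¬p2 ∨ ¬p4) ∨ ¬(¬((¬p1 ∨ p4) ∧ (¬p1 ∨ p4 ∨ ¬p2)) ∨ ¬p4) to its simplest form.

(¬p1 ∨ ¬p4 ∧ p4 ∨ p4) ∧ ((¬p4 ∨ p4 ∧ ¬p4) ∧ ¬p2 ∨ ¬p4) ∨ ¬(¬((¬p1 ∨ p4) ∧ (¬p1 ∨ p4 ∨ ¬p2)) ∨ ¬p4)
= (¬p1 ∨ ¬p4 ∧ p4 ∨ p4) ∧ (¬p4 ∧ ¬p2 ∨ ¬p4) ∨ ¬(¬((¬p1 ∨ p4) ∧ (¬p1 ∨ p4 ∨ ¬p2)) ∨ ¬p4)   — complement / identity
= (¬p1 ∨ p4) ∧ (¬p4 ∧ ¬p2 ∨ ¬p4) ∨ ¬(¬((¬p1 ∨ p4) ∧ (¬p1 ∨ p4 ∨ ¬p2)) ∨ ¬p4)   — complement / identity
= (¬p1 ∨ p4) ∧ (¬p4 ∧ ¬p2 ∨ ¬p4) ∨ (¬p1 ∨ p4) ∧ (¬p1 ∨ p4 ∨ ¬p2) ∧ p4   — De Morgan
= (¬p1 ∨ p4) ∧ (¬p4 ∧ ¬p2 ∨ ¬p4) ∨ (¬p1 ∨ p4) ∧ p4   — absorption
= (¬p1 ∨ p4) ∧ ¬p4 ∨ (¬p1 ∨ p4) ∧ p4   — absorption
= ¬p1 ∨ p4   — distribution

¬p1 ∨ p4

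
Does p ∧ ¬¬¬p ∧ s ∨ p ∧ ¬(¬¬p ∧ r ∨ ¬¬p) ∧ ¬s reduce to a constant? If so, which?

p ∧ ¬¬¬p ∧ s ∨ p ∧ ¬(¬¬p ∧ r ∨ ¬¬p) ∧ ¬s
= p ∧ ¬¬¬p ∧ s ∨ p ∧ ¬¬¬p ∧ ¬s   (absorption)
= p ∧ ¬¬¬p   (distribution)
= p ∧ ¬p   (double negation)
= False   (complement)

yes, False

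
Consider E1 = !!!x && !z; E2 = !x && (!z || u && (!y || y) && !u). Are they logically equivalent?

E1: !!!x && !z
    = !x && !z   (double negation)
E2: !x && (!z || u && (!y || y) && !u)
    = !x && (!z || u && !u)   (complement / identity)
    = !x && !z   (complement / identity)
Both reduce to !x && !z, so they are equivalent.

Yes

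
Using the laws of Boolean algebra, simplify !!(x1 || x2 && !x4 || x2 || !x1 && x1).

!!(x1 || x2 && !x4 || x2 || !x1 && x1)
= !!(x1 || x2 && !x4 || x2)   [complement / identity]
= !!(x1 || x2)   [absorption]
= x1 || x2   [double negation]

x1 || x2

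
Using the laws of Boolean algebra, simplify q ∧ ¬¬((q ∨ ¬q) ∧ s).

q ∧ s

q ∧ ¬¬((q ∨ ¬q) ∧ s)
= q ∧ ¬¬s   (complement / identity)
= q ∧ s   (double negation)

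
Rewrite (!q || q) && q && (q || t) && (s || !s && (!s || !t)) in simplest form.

q

(!q || q) && q && (q || t) && (s || !s && (!s || !t))
= (!q || q) && q && (q || t) && (s || !s)   — absorption
= (!q || q) && q && (q || t)   — complement / identity
= q && (q || t)   — complement / identity
= q   — absorption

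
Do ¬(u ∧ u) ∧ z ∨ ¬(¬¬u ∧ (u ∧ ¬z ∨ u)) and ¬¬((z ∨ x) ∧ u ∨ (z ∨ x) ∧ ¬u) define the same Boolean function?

No

E1: ¬(u ∧ u) ∧ z ∨ ¬(¬¬u ∧ (u ∧ ¬z ∨ u))
    = ¬(u ∧ u) ∧ z ∨ ¬(u ∧ (u ∧ ¬z ∨ u))   — double negation
    = ¬(u ∧ u) ∧ z ∨ ¬(u ∧ u)   — absorption
    = ¬(u ∧ u)   — absorption
    = ¬u   — idempotence
E2: ¬¬((z ∨ x) ∧ u ∨ (z ∨ x) ∧ ¬u)
    = (z ∨ x) ∧ u ∨ (z ∨ x) ∧ ¬u   — double negation
    = z ∨ x   — distribution
These differ: at u=1, x=1, z=0, E1 = 0 but E2 = 1.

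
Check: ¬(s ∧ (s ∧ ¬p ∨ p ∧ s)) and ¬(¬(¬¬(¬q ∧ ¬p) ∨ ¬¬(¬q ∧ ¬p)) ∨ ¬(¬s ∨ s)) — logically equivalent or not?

No

E1: ¬(s ∧ (s ∧ ¬p ∨ p ∧ s))
    = ¬(s ∧ s)
    = ¬s
E2: ¬(¬(¬¬(¬q ∧ ¬p) ∨ ¬¬(¬q ∧ ¬p)) ∨ ¬(¬s ∨ s))
    = ¬(¬(¬q ∧ ¬p) ∧ ¬(¬q ∧ ¬p) ∨ ¬(¬s ∨ s))
    = ¬(¬(¬q ∧ ¬p) ∨ ¬(¬s ∨ s))
    = ¬q ∧ ¬p ∧ (¬s ∨ s)
    = ¬q ∧ ¬p
These differ: at p=1, q=1, s=0, E1 = 1 but E2 = 0.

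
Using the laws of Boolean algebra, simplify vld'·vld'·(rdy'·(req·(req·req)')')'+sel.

vld'·rdy+sel

vld'·vld'·(rdy'·(req·(req·req)')')'+sel
= vld'·(rdy'·(req·(req·req)')')'+sel   [idempotence]
= vld'·(rdy+req·(req·req)')+sel   [De Morgan]
= vld'·(rdy+req·req')+sel   [idempotence]
= vld'·rdy+sel   [complement / identity]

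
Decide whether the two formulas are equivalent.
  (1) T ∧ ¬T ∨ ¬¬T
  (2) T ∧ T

Yes

E1: T ∧ ¬T ∨ ¬¬T
    = ¬¬T   (complement / identity)
    = T   (double negation)
E2: T ∧ T
    = T   (idempotence)
Both reduce to T, so they are equivalent.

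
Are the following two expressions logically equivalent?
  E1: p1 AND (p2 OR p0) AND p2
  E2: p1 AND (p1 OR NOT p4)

E1: p1 AND (p2 OR p0) AND p2
    = p1 AND p2   (absorption)
E2: p1 AND (p1 OR NOT p4)
    = p1   (absorption)
These differ: at p0=0, p1=1, p2=0, p4=0, E1 = 0 but E2 = 1.

No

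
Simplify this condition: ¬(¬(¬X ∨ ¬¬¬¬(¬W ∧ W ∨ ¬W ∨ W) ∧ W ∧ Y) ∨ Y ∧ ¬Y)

¬(¬(¬X ∨ ¬¬¬¬(¬W ∧ W ∨ ¬W ∨ W) ∧ W ∧ Y) ∨ Y ∧ ¬Y)
= ¬(¬(¬X ∨ ¬¬(¬W ∧ W ∨ ¬W ∨ W) ∧ W ∧ Y) ∨ Y ∧ ¬Y)   [double negation]
= ¬(¬(¬X ∨ ¬¬(¬W ∨ W) ∧ W ∧ Y) ∨ Y ∧ ¬Y)   [complement / identity]
= ¬¬(¬X ∨ ¬¬(¬W ∨ W) ∧ W ∧ Y)   [complement / identity]
= ¬¬(¬X ∨ (¬W ∨ W) ∧ W ∧ Y)   [double negation]
= ¬¬(¬X ∨ W ∧ Y)   [complement / identity]
= ¬X ∨ W ∧ Y   [double negation]

¬X ∨ W ∧ Y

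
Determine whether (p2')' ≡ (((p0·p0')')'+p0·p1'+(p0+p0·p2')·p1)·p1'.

E1: (p2')'
    = p2   (double negation)
E2: (((p0·p0')')'+p0·p1'+(p0+p0·p2')·p1)·p1'
    = (p0·p0'+p0·p1'+(p0+p0·p2')·p1)·p1'   (double negation)
    = (p0·p0'+p0·p1'+p0·p1)·p1'   (absorption)
    = (p0·p1'+p0·p1)·p1'   (complement / identity)
    = p0·p1'   (distribution)
These differ: at p0=1, p1=1, p2=1, E1 = 1 but E2 = 0.

No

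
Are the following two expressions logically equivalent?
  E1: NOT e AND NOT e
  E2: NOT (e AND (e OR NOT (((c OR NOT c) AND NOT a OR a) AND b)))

Yes

E1: NOT e AND NOT e
    = NOT e   (idempotence)
E2: NOT (e AND (e OR NOT (((c OR NOT c) AND NOT a OR a) AND b)))
    = NOT (e AND (e OR NOT ((NOT a OR a) AND b)))   (complement / identity)
    = NOT (e AND (e OR NOT b))   (complement / identity)
    = NOT e   (absorption)
Both reduce to NOT e, so they are equivalent.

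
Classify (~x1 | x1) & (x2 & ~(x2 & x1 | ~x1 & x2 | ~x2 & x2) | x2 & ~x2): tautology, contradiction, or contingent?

contradiction

(~x1 | x1) & (x2 & ~(x2 & x1 | ~x1 & x2 | ~x2 & x2) | x2 & ~x2)
= (~x1 | x1) & (x2 & ~(x2 | ~x2 & x2) | x2 & ~x2)
= x2 & ~(x2 | ~x2 & x2) | x2 & ~x2
= x2 & ~x2 | x2 & ~x2
= x2 & ~x2
= 0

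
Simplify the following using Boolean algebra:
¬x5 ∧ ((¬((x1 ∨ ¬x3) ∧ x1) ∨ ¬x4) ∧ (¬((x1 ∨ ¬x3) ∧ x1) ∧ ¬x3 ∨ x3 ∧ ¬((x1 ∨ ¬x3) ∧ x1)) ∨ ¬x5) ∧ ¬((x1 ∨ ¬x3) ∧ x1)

¬x5 ∧ ((¬((x1 ∨ ¬x3) ∧ x1) ∨ ¬x4) ∧ (¬((x1 ∨ ¬x3) ∧ x1) ∧ ¬x3 ∨ x3 ∧ ¬((x1 ∨ ¬x3) ∧ x1)) ∨ ¬x5) ∧ ¬((x1 ∨ ¬x3) ∧ x1)
= ¬x5 ∧ ((¬((x1 ∨ ¬x3) ∧ x1) ∨ ¬x4) ∧ ¬((x1 ∨ ¬x3) ∧ x1) ∨ ¬x5) ∧ ¬((x1 ∨ ¬x3) ∧ x1)   — distribution
= ¬x5 ∧ (¬((x1 ∨ ¬x3) ∧ x1) ∨ ¬x5) ∧ ¬((x1 ∨ ¬x3) ∧ x1)   — absorption
= ¬x5 ∧ ¬((x1 ∨ ¬x3) ∧ x1)   — absorption
= ¬x5 ∧ ¬x1   — absorption

¬x5 ∧ ¬x1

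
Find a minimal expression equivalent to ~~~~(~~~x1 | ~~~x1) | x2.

~x1 | x2

~~~~(~~~x1 | ~~~x1) | x2
= ~~~~~~~x1 | x2   (idempotence)
= ~~~~~x1 | x2   (double negation)
= ~~~x1 | x2   (double negation)
= ~x1 | x2   (double negation)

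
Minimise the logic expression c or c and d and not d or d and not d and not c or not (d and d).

c or c and d and not d or d and not d and not c or not (d and d)
= c or d and not d or not (d and d)   [distribution]
= c or not (d and d)   [complement / identity]
= c or not d   [idempotence]

c or not d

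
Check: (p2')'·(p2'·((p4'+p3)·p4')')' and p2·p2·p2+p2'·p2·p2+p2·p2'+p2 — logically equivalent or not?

Yes

E1: (p2')'·(p2'·((p4'+p3)·p4')')'
    = (p2')'·(p2+(p4'+p3)·p4')
    = p2·(p2+(p4'+p3)·p4')
    = p2·(p2+p4')
    = p2
E2: p2·p2·p2+p2'·p2·p2+p2·p2'+p2
    = p2·p2+p2·p2'+p2
    = p2+p2
    = p2
Both reduce to p2, so they are equivalent.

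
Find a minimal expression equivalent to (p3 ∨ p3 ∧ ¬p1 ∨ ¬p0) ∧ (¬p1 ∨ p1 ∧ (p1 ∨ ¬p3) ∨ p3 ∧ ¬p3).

p3 ∨ ¬p0

(p3 ∨ p3 ∧ ¬p1 ∨ ¬p0) ∧ (¬p1 ∨ p1 ∧ (p1 ∨ ¬p3) ∨ p3 ∧ ¬p3)
= (p3 ∨ p3 ∧ ¬p1 ∨ ¬p0) ∧ (¬p1 ∨ p1 ∨ p3 ∧ ¬p3)   [absorption]
= (p3 ∨ p3 ∧ ¬p1 ∨ ¬p0) ∧ (¬p1 ∨ p1)   [complement / identity]
= (p3 ∨ ¬p0) ∧ (¬p1 ∨ p1)   [absorption]
= p3 ∨ ¬p0   [complement / identity]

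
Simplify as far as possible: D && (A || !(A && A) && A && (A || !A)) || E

D && A || E

D && (A || !(A && A) && A && (A || !A)) || E
= D && (A || !A && A && (A || !A)) || E   (idempotence)
= D && (A || !A && A) || E   (complement / identity)
= D && A || E   (complement / identity)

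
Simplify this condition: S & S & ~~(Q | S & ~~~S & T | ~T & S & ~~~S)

S & S & ~~(Q | S & ~~~S & T | ~T & S & ~~~S)
= S & S & ~~(Q | S & ~~~S)   (distribution)
= S & S & ~~(Q | S & ~S)   (double negation)
= S & S & ~~Q   (complement / identity)
= S & S & Q   (double negation)
= S & Q   (idempotence)

S & Q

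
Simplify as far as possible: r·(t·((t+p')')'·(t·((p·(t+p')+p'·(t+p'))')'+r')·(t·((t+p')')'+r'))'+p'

r·(t·((t+p')')'·(t·((p·(t+p')+p'·(t+p'))')'+r')·(t·((t+p')')'+r'))'+p'
= r·(t·((t+p')')'·(t·((t+p')')'+r')·(t·((t+p')')'+r'))'+p'   — distribution
= r·(t·((t+p')')'·(t·((t+p')')'+r'))'+p'   — absorption
= r·(t·((t+p')')')'+p'   — absorption
= r·(t·(t+p'))'+p'   — double negation
= r·t'+p'   — absorption

r·t'+p'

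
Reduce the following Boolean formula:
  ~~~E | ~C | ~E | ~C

~E | ~C

~~~E | ~C | ~E | ~C
= ~E | ~C | ~E | ~C   [double negation]
= ~E | ~C   [idempotence]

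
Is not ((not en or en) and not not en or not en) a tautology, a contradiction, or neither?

contradiction

not ((not en or en) and not not en or not en)
= not (not not en or not en)
= not en and en
= False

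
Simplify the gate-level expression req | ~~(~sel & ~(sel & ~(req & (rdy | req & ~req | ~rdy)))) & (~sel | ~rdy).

req | ~~(~sel & ~(sel & ~(req & (rdy | req & ~req | ~rdy)))) & (~sel | ~rdy)
= req | ~~(~sel & ~(sel & ~(req & (rdy | ~rdy)))) & (~sel | ~rdy)   [complement / identity]
= req | ~~(~sel & ~(sel & ~req)) & (~sel | ~rdy)   [complement / identity]
= req | ~(sel | sel & ~req) & (~sel | ~rdy)   [De Morgan]
= req | ~sel & (~sel | ~rdy)   [absorption]
= req | ~sel   [absorption]

req | ~sel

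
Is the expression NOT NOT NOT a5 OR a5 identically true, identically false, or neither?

identically true

NOT NOT NOT a5 OR a5
= NOT a5 OR a5
= TRUE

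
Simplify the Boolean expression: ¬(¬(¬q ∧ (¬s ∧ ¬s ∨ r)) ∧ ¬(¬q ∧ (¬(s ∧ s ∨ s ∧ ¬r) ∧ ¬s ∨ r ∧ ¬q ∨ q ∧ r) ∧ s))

¬(¬(¬q ∧ (¬s ∧ ¬s ∨ r)) ∧ ¬(¬q ∧ (¬(s ∧ s ∨ s ∧ ¬r) ∧ ¬s ∨ r ∧ ¬q ∨ q ∧ r) ∧ s))
= ¬(¬(¬q ∧ (¬s ∧ ¬s ∨ r)) ∧ ¬(¬q ∧ (¬(s ∧ s ∨ s ∧ ¬r) ∧ ¬s ∨ r) ∧ s))   — distribution
= ¬q ∧ (¬s ∧ ¬s ∨ r) ∨ ¬q ∧ (¬(s ∧ s ∨ s ∧ ¬r) ∧ ¬s ∨ r) ∧ s   — De Morgan
= ¬q ∧ (¬s ∧ ¬s ∨ r) ∨ ¬q ∧ (¬((s ∨ ¬r) ∧ s) ∧ ¬s ∨ r) ∧ s   — distribution
= ¬q ∧ (¬s ∧ ¬s ∨ r) ∨ ¬q ∧ (¬s ∧ ¬s ∨ r) ∧ s   — absorption
= ¬q ∧ (¬s ∧ ¬s ∨ r)   — absorption
= ¬q ∧ (¬s ∨ r)   — idempotence

¬q ∧ (¬s ∨ r)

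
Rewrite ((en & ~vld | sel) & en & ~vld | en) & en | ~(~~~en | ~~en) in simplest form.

((en & ~vld | sel) & en & ~vld | en) & en | ~(~~~en | ~~en)
= ((en & ~vld | sel) & en & ~vld | en) & en | ~(~en | ~~en)   [double negation]
= (en & ~vld | en) & en | ~(~en | ~~en)   [absorption]
= en & en | ~(~en | ~~en)   [absorption]
= en & en | en & ~en   [De Morgan]
= en   [distribution]

en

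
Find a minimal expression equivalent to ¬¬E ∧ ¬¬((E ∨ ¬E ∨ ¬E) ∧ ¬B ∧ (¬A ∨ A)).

E ∧ ¬B

¬¬E ∧ ¬¬((E ∨ ¬E ∨ ¬E) ∧ ¬B ∧ (¬A ∨ A))
= ¬¬E ∧ ¬¬((E ∨ ¬E) ∧ ¬B ∧ (¬A ∨ A))   (idempotence)
= ¬¬E ∧ ¬¬((E ∨ ¬E) ∧ ¬B)   (complement / identity)
= ¬¬E ∧ ¬¬¬B   (complement / identity)
= ¬¬E ∧ ¬B   (double negation)
= E ∧ ¬B   (double negation)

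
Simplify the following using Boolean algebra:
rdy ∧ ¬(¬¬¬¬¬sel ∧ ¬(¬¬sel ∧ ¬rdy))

rdy ∧ ¬(¬¬¬¬¬sel ∧ ¬(¬¬sel ∧ ¬rdy))
= rdy ∧ ¬(¬¬¬sel ∧ ¬(¬¬sel ∧ ¬rdy))   (double negation)
= rdy ∧ (¬¬sel ∨ ¬¬sel ∧ ¬rdy)   (De Morgan)
= rdy ∧ ¬¬sel   (absorption)
= rdy ∧ sel   (double negation)

rdy ∧ sel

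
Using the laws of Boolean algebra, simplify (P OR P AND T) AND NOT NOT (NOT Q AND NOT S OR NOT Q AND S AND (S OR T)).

P AND NOT Q

(P OR P AND T) AND NOT NOT (NOT Q AND NOT S OR NOT Q AND S AND (S OR T))
= P AND NOT NOT (NOT Q AND NOT S OR NOT Q AND S AND (S OR T))
= P AND (NOT Q AND NOT S OR NOT Q AND S AND (S OR T))
= P AND (NOT Q AND NOT S OR NOT Q AND S)
= P AND NOT Q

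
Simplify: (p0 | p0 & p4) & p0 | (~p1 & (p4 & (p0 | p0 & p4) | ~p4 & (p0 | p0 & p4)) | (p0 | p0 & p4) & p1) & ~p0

p0

(p0 | p0 & p4) & p0 | (~p1 & (p4 & (p0 | p0 & p4) | ~p4 & (p0 | p0 & p4)) | (p0 | p0 & p4) & p1) & ~p0
= (p0 | p0 & p4) & p0 | (~p1 & (p0 | p0 & p4) | (p0 | p0 & p4) & p1) & ~p0   (distribution)
= (p0 | p0 & p4) & p0 | (p0 | p0 & p4) & ~p0   (distribution)
= p0 | p0 & p4   (distribution)
= p0   (absorption)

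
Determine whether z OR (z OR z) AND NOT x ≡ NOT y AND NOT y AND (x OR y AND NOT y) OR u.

No

E1: z OR (z OR z) AND NOT x
    = z OR z AND NOT x   [idempotence]
    = z   [absorption]
E2: NOT y AND NOT y AND (x OR y AND NOT y) OR u
    = NOT y AND NOT y AND x OR u   [complement / identity]
    = NOT y AND x OR u   [idempotence]
These differ: at u=1, x=1, y=0, z=0, E1 = 0 but E2 = 1.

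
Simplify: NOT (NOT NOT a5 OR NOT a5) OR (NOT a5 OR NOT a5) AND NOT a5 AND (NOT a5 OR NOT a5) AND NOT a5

NOT (NOT NOT a5 OR NOT a5) OR (NOT a5 OR NOT a5) AND NOT a5 AND (NOT a5 OR NOT a5) AND NOT a5
= NOT (NOT NOT a5 OR NOT a5) OR (NOT a5 OR NOT a5) AND NOT a5   [idempotence]
= NOT a5 AND a5 OR (NOT a5 OR NOT a5) AND NOT a5   [De Morgan]
= NOT a5 AND a5 OR NOT a5 AND NOT a5   [idempotence]
= NOT a5   [distribution]

NOT a5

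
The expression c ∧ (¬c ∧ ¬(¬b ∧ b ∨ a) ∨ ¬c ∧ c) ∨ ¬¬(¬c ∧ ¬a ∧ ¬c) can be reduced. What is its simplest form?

c ∧ (¬c ∧ ¬(¬b ∧ b ∨ a) ∨ ¬c ∧ c) ∨ ¬¬(¬c ∧ ¬a ∧ ¬c)
= c ∧ ¬c ∧ ¬(¬b ∧ b ∨ a) ∨ ¬¬(¬c ∧ ¬a ∧ ¬c)
= c ∧ ¬c ∧ ¬a ∨ ¬¬(¬c ∧ ¬a ∧ ¬c)
= c ∧ ¬c ∧ ¬a ∨ ¬c ∧ ¬a ∧ ¬c
= ¬c ∧ ¬a

¬c ∧ ¬a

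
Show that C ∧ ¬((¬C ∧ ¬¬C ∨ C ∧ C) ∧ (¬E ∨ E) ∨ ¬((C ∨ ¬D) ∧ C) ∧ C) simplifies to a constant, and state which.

False

C ∧ ¬((¬C ∧ ¬¬C ∨ C ∧ C) ∧ (¬E ∨ E) ∨ ¬((C ∨ ¬D) ∧ C) ∧ C)
= C ∧ ¬((¬C ∧ ¬¬C ∨ C ∧ C) ∧ (¬E ∨ E) ∨ ¬C ∧ C)   (absorption)
= C ∧ ¬((¬C ∧ ¬¬C ∨ C ∧ C) ∧ (¬E ∨ E))   (complement / identity)
= C ∧ ¬((¬C ∧ C ∨ C ∧ C) ∧ (¬E ∨ E))   (double negation)
= C ∧ ¬(¬C ∧ C ∨ C ∧ C)   (complement / identity)
= C ∧ ¬C   (distribution)
= False   (complement)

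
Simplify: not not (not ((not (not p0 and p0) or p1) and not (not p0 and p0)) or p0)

not not (not ((not (not p0 and p0) or p1) and not (not p0 and p0)) or p0)
= not ((not (not p0 and p0) or p1) and not (not p0 and p0)) or p0   — double negation
= not not (not p0 and p0) or p0   — absorption
= not p0 and p0 or p0   — double negation
= p0   — complement / identity

p0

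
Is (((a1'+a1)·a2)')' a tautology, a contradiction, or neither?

neither

(((a1'+a1)·a2)')'
= (a2')'   [complement / identity]
= a2   [double negation]
This depends on a2, so it is not a constant.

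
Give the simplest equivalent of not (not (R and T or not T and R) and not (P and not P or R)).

R

not (not (R and T or not T and R) and not (P and not P or R))
= not (not (R and T or not T and R) and not R)
= not (not R and not R)
= R or R
= R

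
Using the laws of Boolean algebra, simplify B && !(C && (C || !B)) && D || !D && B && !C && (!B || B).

B && !C

B && !(C && (C || !B)) && D || !D && B && !C && (!B || B)
= B && !C && D || !D && B && !C && (!B || B)   — absorption
= B && !C && D || !D && B && !C   — complement / identity
= B && !C   — distribution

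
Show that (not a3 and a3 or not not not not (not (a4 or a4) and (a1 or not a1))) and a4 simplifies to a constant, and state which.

False

(not a3 and a3 or not not not not (not (a4 or a4) and (a1 or not a1))) and a4
= (not a3 and a3 or not not not not not (a4 or a4)) and a4   (complement / identity)
= (not a3 and a3 or not not not (a4 or a4)) and a4   (double negation)
= (not a3 and a3 or not (a4 or a4)) and a4   (double negation)
= not (a4 or a4) and a4   (complement / identity)
= not a4 and a4   (idempotence)
= False   (complement)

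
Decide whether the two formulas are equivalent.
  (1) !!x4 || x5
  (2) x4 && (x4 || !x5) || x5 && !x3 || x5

E1: !!x4 || x5
    = x4 || x5   — double negation
E2: x4 && (x4 || !x5) || x5 && !x3 || x5
    = x4 || x5 && !x3 || x5   — absorption
    = x4 || x5   — absorption
Both reduce to x4 || x5, so they are equivalent.

Yes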